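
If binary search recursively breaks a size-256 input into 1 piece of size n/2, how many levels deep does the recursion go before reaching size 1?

For divide and conquer with division factor 2:

Problem sizes at each level:
Level 0: 256
Level 1: 128
Level 2: 64
Level 3: 32
Level 4: 16
Level 5: 8
Level 6: 4
Level 7: 2
Level 8: 1

The root is level 0 and the size-1 base case is level 8 (the tree spans levels 0 through 8, i.e. 9 levels counting the root), so the depth is the number of divisions: log_2(256) = 8

The recursion tree depth is log_2(256) = 8. At each level, the problem size is divided by 2, so it takes 8 divisions to reduce to a base case of size 1. The algorithm makes 1 recursive call at each level.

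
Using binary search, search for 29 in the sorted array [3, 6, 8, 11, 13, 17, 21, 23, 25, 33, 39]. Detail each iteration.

Binary search for 29 in [3, 6, 8, 11, 13, 17, 21, 23, 25, 33, 39]:

lo=0, hi=10, mid=5, arr[mid]=17 -> 17 < 29, search right half
lo=6, hi=10, mid=8, arr[mid]=25 -> 25 < 29, search right half
lo=9, hi=10, mid=9, arr[mid]=33 -> 33 > 29, search left half
lo=9 > hi=8, target 29 not found

Binary search determines that 29 is not in the array after 3 comparisons. The search space was exhausted without finding the target.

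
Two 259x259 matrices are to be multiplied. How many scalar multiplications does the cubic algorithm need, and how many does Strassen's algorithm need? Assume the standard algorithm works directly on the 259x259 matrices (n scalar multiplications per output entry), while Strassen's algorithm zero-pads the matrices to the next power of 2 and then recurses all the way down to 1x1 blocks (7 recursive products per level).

Matrix multiplication for 259x259 matrices:

Strassen's algorithm requires power-of-2 dimensions. Pad 259x259 to 512x512 (next power of 2).

Standard algorithm: 259^3 = 17373979 multiplications
Strassen's algorithm: 7^(log2(512)) = 7^9 = 40353607 multiplications
Difference: 17373979 - 40353607 = -22979628 (Strassen uses MORE here due to padding overhead — for small or just-over-power-of-2 n, padding can outweigh the per-level savings)

Standard: 17373979 multiplications (259^3). Strassen: 40353607 multiplications (7^9, after padding to 512x512). Strassen reduces 8 recursive multiplications to 7 at each level.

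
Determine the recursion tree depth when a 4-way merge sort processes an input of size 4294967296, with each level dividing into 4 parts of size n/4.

For divide and conquer with division factor 4:

Problem sizes at each level:
Level 0: 4294967296
Level 1: 1073741824
Level 2: 268435456
Level 3: 67108864
Level 4: 16777216
Level 5: 4194304
Level 6: 1048576
Level 7: 262144
Level 8: 65536
Level 9: 16384
Level 10: 4096
Level 11: 1024
Level 12: 256
Level 13: 64
Level 14: 16
Level 15: 4
Level 16: 1

The root is level 0 and the size-1 base case is level 16 (the tree spans levels 0 through 16, i.e. 17 levels counting the root), so the depth is the number of divisions: log_4(4294967296) = 16

The recursion tree depth is log_4(4294967296) = 16. At each level, the problem size is divided by 4, so it takes 16 divisions to reduce to a base case of size 1. The algorithm makes 4 recursive calls at each level.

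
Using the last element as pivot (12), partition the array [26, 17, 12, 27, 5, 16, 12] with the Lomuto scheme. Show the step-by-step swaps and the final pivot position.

Lomuto partition with pivot = 12:

Initial array: [26, 17, 12, 27, 5, 16, 12]

arr[0]=26 > 12: no swap
arr[1]=17 > 12: no swap
arr[2]=12 <= 12: swap with position 0, array becomes [12, 17, 26, 27, 5, 16, 12]
arr[3]=27 > 12: no swap
arr[4]=5 <= 12: swap with position 1, array becomes [12, 5, 26, 27, 17, 16, 12]
arr[5]=16 > 12: no swap

Place pivot at position 2: [12, 5, 12, 27, 17, 16, 26]
Pivot position: 2

After partitioning with pivot 12, the array becomes [12, 5, 12, 27, 17, 16, 26]. The pivot is placed at index 2. All elements to the left of the pivot are <= 12, and all elements to the right are > 12.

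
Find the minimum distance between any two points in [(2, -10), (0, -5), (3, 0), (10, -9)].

Computing all pairwise distances among 4 points:

d((2, -10), (0, -5)) = 5.3852 <-- minimum
d((2, -10), (3, 0)) = 10.0499
d((2, -10), (10, -9)) = 8.0623
d((0, -5), (3, 0)) = 5.831
d((0, -5), (10, -9)) = 10.7703
d((3, 0), (10, -9)) = 11.4018

Closest pair: (2, -10) and (0, -5) with distance 5.3852

The closest pair is (2, -10) and (0, -5) with Euclidean distance 5.3852. For 4 points, brute-force pairwise comparison is shown above. For large n, the divide-and-conquer algorithm (sort by x, recurse on halves, check the dividing strip) achieves O(n log n).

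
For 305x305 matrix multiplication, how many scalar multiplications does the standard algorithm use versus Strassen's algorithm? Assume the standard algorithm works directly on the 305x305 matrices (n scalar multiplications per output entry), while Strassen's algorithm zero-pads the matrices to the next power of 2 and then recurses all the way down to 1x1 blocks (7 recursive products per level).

Matrix multiplication for 305x305 matrices:

Strassen's algorithm requires power-of-2 dimensions. Pad 305x305 to 512x512 (next power of 2).

Standard algorithm: 305^3 = 28372625 multiplications
Strassen's algorithm: 7^(log2(512)) = 7^9 = 40353607 multiplications
Difference: 28372625 - 40353607 = -11980982 (Strassen uses MORE here due to padding overhead — for small or just-over-power-of-2 n, padding can outweigh the per-level savings)

Standard: 28372625 multiplications (305^3). Strassen: 40353607 multiplications (7^9, after padding to 512x512). Strassen reduces 8 recursive multiplications to 7 at each level.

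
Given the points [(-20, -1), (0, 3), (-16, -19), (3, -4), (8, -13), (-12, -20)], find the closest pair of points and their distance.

Computing all pairwise distances among 6 points:

d((-20, -1), (0, 3)) = 20.3961
d((-20, -1), (-16, -19)) = 18.4391
d((-20, -1), (3, -4)) = 23.1948
d((-20, -1), (8, -13)) = 30.4631
d((-20, -1), (-12, -20)) = 20.6155
d((0, 3), (-16, -19)) = 27.2029
d((0, 3), (3, -4)) = 7.6158
d((0, 3), (8, -13)) = 17.8885
d((0, 3), (-12, -20)) = 25.9422
d((-16, -19), (3, -4)) = 24.2074
d((-16, -19), (8, -13)) = 24.7386
d((-16, -19), (-12, -20)) = 4.1231 <-- minimum
d((3, -4), (8, -13)) = 10.2956
d((3, -4), (-12, -20)) = 21.9317
d((8, -13), (-12, -20)) = 21.1896

Closest pair: (-16, -19) and (-12, -20) with distance 4.1231

The closest pair is (-16, -19) and (-12, -20) with Euclidean distance 4.1231. For 6 points, brute-force pairwise comparison is shown above. For large n, the divide-and-conquer algorithm (sort by x, recurse on halves, check the dividing strip) achieves O(n log n).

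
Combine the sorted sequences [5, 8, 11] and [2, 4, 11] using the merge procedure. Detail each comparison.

Merging process:

Compare 5 vs 2: take 2 from right. Merged: [2]
Compare 5 vs 4: take 4 from right. Merged: [2, 4]
Compare 5 vs 11: take 5 from left. Merged: [2, 4, 5]
Compare 8 vs 11: take 8 from left. Merged: [2, 4, 5, 8]
Compare 11 vs 11: take 11 from left. Merged: [2, 4, 5, 8, 11]
Append remaining from right: [11]. Merged: [2, 4, 5, 8, 11, 11]

Final merged array: [2, 4, 5, 8, 11, 11]
Total comparisons: 5

The merged array is [2, 4, 5, 8, 11, 11], requiring 5 comparisons. The merge step runs in O(n) time where n is the total number of elements.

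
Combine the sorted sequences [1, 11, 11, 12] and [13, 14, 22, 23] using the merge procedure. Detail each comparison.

Merging process:

Compare 1 vs 13: take 1 from left. Merged: [1]
Compare 11 vs 13: take 11 from left. Merged: [1, 11]
Compare 11 vs 13: take 11 from left. Merged: [1, 11, 11]
Compare 12 vs 13: take 12 from left. Merged: [1, 11, 11, 12]
Append remaining from right: [13, 14, 22, 23]. Merged: [1, 11, 11, 12, 13, 14, 22, 23]

Final merged array: [1, 11, 11, 12, 13, 14, 22, 23]
Total comparisons: 4

The merged array is [1, 11, 11, 12, 13, 14, 22, 23], requiring 4 comparisons. The merge step runs in O(n) time where n is the total number of elements.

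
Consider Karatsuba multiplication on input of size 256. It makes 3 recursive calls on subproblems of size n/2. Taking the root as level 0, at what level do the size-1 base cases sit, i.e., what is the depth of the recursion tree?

For divide and conquer with division factor 2:

Problem sizes at each level:
Level 0: 256
Level 1: 128
Level 2: 64
Level 3: 32
Level 4: 16
Level 5: 8
Level 6: 4
Level 7: 2
Level 8: 1

The root is level 0 and the size-1 base case is level 8 (the tree spans levels 0 through 8, i.e. 9 levels counting the root), so the depth is the number of divisions: log_2(256) = 8

The recursion tree depth is log_2(256) = 8. At each level, the problem size is divided by 2, so it takes 8 divisions to reduce to a base case of size 1. The algorithm makes 3 recursive calls at each level.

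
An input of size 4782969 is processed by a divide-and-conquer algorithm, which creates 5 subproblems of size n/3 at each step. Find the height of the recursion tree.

For divide and conquer with division factor 3:

Problem sizes at each level:
Level 0: 4782969
Level 1: 1594323
Level 2: 531441
Level 3: 177147
Level 4: 59049
Level 5: 19683
Level 6: 6561
Level 7: 2187
Level 8: 729
Level 9: 243
Level 10: 81
Level 11: 27
Level 12: 9
Level 13: 3
Level 14: 1

The root is level 0 and the size-1 base case is level 14 (the tree spans levels 0 through 14, i.e. 15 levels counting the root), so the depth is the number of divisions: log_3(4782969) = 14

The recursion tree depth is log_3(4782969) = 14. At each level, the problem size is divided by 3, so it takes 14 divisions to reduce to a base case of size 1. The algorithm makes 5 recursive calls at each level.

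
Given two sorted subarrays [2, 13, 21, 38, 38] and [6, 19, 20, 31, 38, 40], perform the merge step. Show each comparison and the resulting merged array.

Merging process:

Compare 2 vs 6: take 2 from left. Merged: [2]
Compare 13 vs 6: take 6 from right. Merged: [2, 6]
Compare 13 vs 19: take 13 from left. Merged: [2, 6, 13]
Compare 21 vs 19: take 19 from right. Merged: [2, 6, 13, 19]
Compare 21 vs 20: take 20 from right. Merged: [2, 6, 13, 19, 20]
Compare 21 vs 31: take 21 from left. Merged: [2, 6, 13, 19, 20, 21]
Compare 38 vs 31: take 31 from right. Merged: [2, 6, 13, 19, 20, 21, 31]
Compare 38 vs 38: take 38 from left. Merged: [2, 6, 13, 19, 20, 21, 31, 38]
Compare 38 vs 38: take 38 from left. Merged: [2, 6, 13, 19, 20, 21, 31, 38, 38]
Append remaining from right: [38, 40]. Merged: [2, 6, 13, 19, 20, 21, 31, 38, 38, 38, 40]

Final merged array: [2, 6, 13, 19, 20, 21, 31, 38, 38, 38, 40]
Total comparisons: 9

The merged array is [2, 6, 13, 19, 20, 21, 31, 38, 38, 38, 40], requiring 9 comparisons. The merge step runs in O(n) time where n is the total number of elements.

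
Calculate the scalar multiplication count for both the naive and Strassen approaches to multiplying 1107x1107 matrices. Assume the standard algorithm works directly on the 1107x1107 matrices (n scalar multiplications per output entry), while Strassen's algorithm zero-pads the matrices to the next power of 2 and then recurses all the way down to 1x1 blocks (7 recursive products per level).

Matrix multiplication for 1107x1107 matrices:

Strassen's algorithm requires power-of-2 dimensions. Pad 1107x1107 to 2048x2048 (next power of 2).

Standard algorithm: 1107^3 = 1356572043 multiplications
Strassen's algorithm: 7^(log2(2048)) = 7^11 = 1977326743 multiplications
Difference: 1356572043 - 1977326743 = -620754700 (Strassen uses MORE here due to padding overhead — for small or just-over-power-of-2 n, padding can outweigh the per-level savings)

Standard: 1356572043 multiplications (1107^3). Strassen: 1977326743 multiplications (7^11, after padding to 2048x2048). Strassen reduces 8 recursive multiplications to 7 at each level.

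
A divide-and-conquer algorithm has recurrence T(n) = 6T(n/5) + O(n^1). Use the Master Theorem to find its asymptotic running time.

Master Theorem for T(n) = 6T(n/5) + O(n^1):

a = 6, b = 5, c = 1
log_b(a) = log_5(6) = 1.1133

Case 1: c = 1 < log_5(6) = 1.1133
T(n) = O(n^(log_5 6))

For T(n) = 6T(n/5) + O(n^1): log_5(6) = 1.1133. This is Case 1 of the Master Theorem (c < log_b(a), work dominated by leaves), giving O(n^(log_5 6)).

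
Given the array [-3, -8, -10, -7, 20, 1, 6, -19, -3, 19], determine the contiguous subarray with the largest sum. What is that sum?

Using Kadane's algorithm on [-3, -8, -10, -7, 20, 1, 6, -19, -3, 19]:

Scanning through the array:
Position 1 (value -8): max_ending_here = -8, max_so_far = -3
Position 2 (value -10): max_ending_here = -10, max_so_far = -3
Position 3 (value -7): max_ending_here = -7, max_so_far = -3
Position 4 (value 20): max_ending_here = 20, max_so_far = 20
Position 5 (value 1): max_ending_here = 21, max_so_far = 21
Position 6 (value 6): max_ending_here = 27, max_so_far = 27
Position 7 (value -19): max_ending_here = 8, max_so_far = 27
Position 8 (value -3): max_ending_here = 5, max_so_far = 27
Position 9 (value 19): max_ending_here = 24, max_so_far = 27

Maximum subarray: [20, 1, 6]
Maximum sum: 27

The maximum subarray is [20, 1, 6] with sum 27. This subarray runs from index 4 to index 6.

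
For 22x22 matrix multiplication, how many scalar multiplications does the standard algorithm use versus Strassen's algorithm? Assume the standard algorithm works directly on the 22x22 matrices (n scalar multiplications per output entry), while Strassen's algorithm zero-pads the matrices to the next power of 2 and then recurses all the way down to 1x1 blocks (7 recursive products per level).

Matrix multiplication for 22x22 matrices:

Strassen's algorithm requires power-of-2 dimensions. Pad 22x22 to 32x32 (next power of 2).

Standard algorithm: 22^3 = 10648 multiplications
Strassen's algorithm: 7^(log2(32)) = 7^5 = 16807 multiplications
Difference: 10648 - 16807 = -6159 (Strassen uses MORE here due to padding overhead — for small or just-over-power-of-2 n, padding can outweigh the per-level savings)

Standard: 10648 multiplications (22^3). Strassen: 16807 multiplications (7^5, after padding to 32x32). Strassen reduces 8 recursive multiplications to 7 at each level.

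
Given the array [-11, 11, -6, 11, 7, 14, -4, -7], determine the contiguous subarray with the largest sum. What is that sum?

Using Kadane's algorithm on [-11, 11, -6, 11, 7, 14, -4, -7]:

Scanning through the array:
Position 1 (value 11): max_ending_here = 11, max_so_far = 11
Position 2 (value -6): max_ending_here = 5, max_so_far = 11
Position 3 (value 11): max_ending_here = 16, max_so_far = 16
Position 4 (value 7): max_ending_here = 23, max_so_far = 23
Position 5 (value 14): max_ending_here = 37, max_so_far = 37
Position 6 (value -4): max_ending_here = 33, max_so_far = 37
Position 7 (value -7): max_ending_here = 26, max_so_far = 37

Maximum subarray: [11, -6, 11, 7, 14]
Maximum sum: 37

The maximum subarray is [11, -6, 11, 7, 14] with sum 37. This subarray runs from index 1 to index 5.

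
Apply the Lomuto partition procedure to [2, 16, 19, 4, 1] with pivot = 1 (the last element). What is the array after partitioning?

Lomuto partition with pivot = 1:

Initial array: [2, 16, 19, 4, 1]

arr[0]=2 > 1: no swap
arr[1]=16 > 1: no swap
arr[2]=19 > 1: no swap
arr[3]=4 > 1: no swap

Place pivot at position 0: [1, 16, 19, 4, 2]
Pivot position: 0

After partitioning with pivot 1, the array becomes [1, 16, 19, 4, 2]. The pivot is placed at index 0. All elements to the left of the pivot are <= 1, and all elements to the right are > 1.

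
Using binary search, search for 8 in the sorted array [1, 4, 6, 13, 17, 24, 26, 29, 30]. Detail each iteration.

Binary search for 8 in [1, 4, 6, 13, 17, 24, 26, 29, 30]:

lo=0, hi=8, mid=4, arr[mid]=17 -> 17 > 8, search left half
lo=0, hi=3, mid=1, arr[mid]=4 -> 4 < 8, search right half
lo=2, hi=3, mid=2, arr[mid]=6 -> 6 < 8, search right half
lo=3, hi=3, mid=3, arr[mid]=13 -> 13 > 8, search left half
lo=3 > hi=2, target 8 not found

Binary search determines that 8 is not in the array after 4 comparisons. The search space was exhausted without finding the target.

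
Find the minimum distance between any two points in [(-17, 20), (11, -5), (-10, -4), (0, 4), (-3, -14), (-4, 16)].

Computing all pairwise distances among 6 points:

d((-17, 20), (11, -5)) = 37.5366
d((-17, 20), (-10, -4)) = 25.0
d((-17, 20), (0, 4)) = 23.3452
d((-17, 20), (-3, -14)) = 36.7696
d((-17, 20), (-4, 16)) = 13.6015
d((11, -5), (-10, -4)) = 21.0238
d((11, -5), (0, 4)) = 14.2127
d((11, -5), (-3, -14)) = 16.6433
d((11, -5), (-4, 16)) = 25.807
d((-10, -4), (0, 4)) = 12.8062
d((-10, -4), (-3, -14)) = 12.2066 <-- minimum
d((-10, -4), (-4, 16)) = 20.8806
d((0, 4), (-3, -14)) = 18.2483
d((0, 4), (-4, 16)) = 12.6491
d((-3, -14), (-4, 16)) = 30.0167

Closest pair: (-10, -4) and (-3, -14) with distance 12.2066

The closest pair is (-10, -4) and (-3, -14) with Euclidean distance 12.2066. For 6 points, brute-force pairwise comparison is shown above. For large n, the divide-and-conquer algorithm (sort by x, recurse on halves, check the dividing strip) achieves O(n log n).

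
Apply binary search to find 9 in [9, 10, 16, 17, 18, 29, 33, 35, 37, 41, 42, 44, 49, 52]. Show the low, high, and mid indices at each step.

Binary search for 9 in [9, 10, 16, 17, 18, 29, 33, 35, 37, 41, 42, 44, 49, 52]:

lo=0, hi=13, mid=6, arr[mid]=33 -> 33 > 9, search left half
lo=0, hi=5, mid=2, arr[mid]=16 -> 16 > 9, search left half
lo=0, hi=1, mid=0, arr[mid]=9 -> Found target at index 0!

Binary search finds 9 at index 0 after 3 comparisons. The search repeatedly halves the search space by comparing with the middle element.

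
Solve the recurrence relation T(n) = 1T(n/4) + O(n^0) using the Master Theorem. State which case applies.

Master Theorem for T(n) = 1T(n/4) + O(n^0):

a = 1, b = 4, c = 0
log_b(a) = log_4(1) = 0.0000

Case 2: c = 0 = log_4(1) = 0.0000
T(n) = O(n^0 log n) = O(log n)

For T(n) = 1T(n/4) + O(n^0): log_4(1) = 0.0000. This is Case 2 of the Master Theorem (c = log_b(a), equal work at all levels), giving O(log n).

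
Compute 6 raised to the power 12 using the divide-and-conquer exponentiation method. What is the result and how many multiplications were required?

Computing 6^12 by squaring (build up from 6^1; each line after the first costs one multiplication):

6^1 = 6
6^2 = (6^1)^2 = 6^2 = 36
6^3 = 6 * 6^2 = 6 * 36 = 216
6^6 = (6^3)^2 = 216^2 = 46656
6^12 = (6^6)^2 = 46656^2 = 2176782336

Result: 2176782336
Multiplications needed: 4 (4 lines after 6^1)

6^12 = 2176782336. Using exponentiation by squaring, this requires 4 multiplications. The key idea: if the exponent is even, square the half-power; if odd, multiply by the base once.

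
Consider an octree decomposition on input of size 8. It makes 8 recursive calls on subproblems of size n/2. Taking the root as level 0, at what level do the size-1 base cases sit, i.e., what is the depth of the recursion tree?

For divide and conquer with division factor 2:

Problem sizes at each level:
Level 0: 8
Level 1: 4
Level 2: 2
Level 3: 1

The root is level 0 and the size-1 base case is level 3 (the tree spans levels 0 through 3, i.e. 4 levels counting the root), so the depth is the number of divisions: log_2(8) = 3

The recursion tree depth is log_2(8) = 3. At each level, the problem size is divided by 2, so it takes 3 divisions to reduce to a base case of size 1. The algorithm makes 8 recursive calls at each level.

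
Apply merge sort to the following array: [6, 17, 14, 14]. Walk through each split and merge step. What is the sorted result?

Merge sort trace:

Split: [6, 17, 14, 14] -> [6, 17] and [14, 14]
  Split: [6, 17] -> [6] and [17]
  Merge: [6] + [17] -> [6, 17]
  Split: [14, 14] -> [14] and [14]
  Merge: [14] + [14] -> [14, 14]
Merge: [6, 17] + [14, 14] -> [6, 14, 14, 17]

Final sorted array: [6, 14, 14, 17]

The merge sort proceeds by recursively splitting the array and merging sorted halves.
After all merges, the sorted array is [6, 14, 14, 17].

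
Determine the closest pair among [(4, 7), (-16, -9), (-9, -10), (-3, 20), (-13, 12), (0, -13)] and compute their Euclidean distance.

Computing all pairwise distances among 6 points:

d((4, 7), (-16, -9)) = 25.6125
d((4, 7), (-9, -10)) = 21.4009
d((4, 7), (-3, 20)) = 14.7648
d((4, 7), (-13, 12)) = 17.72
d((4, 7), (0, -13)) = 20.3961
d((-16, -9), (-9, -10)) = 7.0711 <-- minimum
d((-16, -9), (-3, 20)) = 31.7805
d((-16, -9), (-13, 12)) = 21.2132
d((-16, -9), (0, -13)) = 16.4924
d((-9, -10), (-3, 20)) = 30.5941
d((-9, -10), (-13, 12)) = 22.3607
d((-9, -10), (0, -13)) = 9.4868
d((-3, 20), (-13, 12)) = 12.8062
d((-3, 20), (0, -13)) = 33.1361
d((-13, 12), (0, -13)) = 28.178

Closest pair: (-16, -9) and (-9, -10) with distance 7.0711

The closest pair is (-16, -9) and (-9, -10) with Euclidean distance 7.0711. For 6 points, brute-force pairwise comparison is shown above. For large n, the divide-and-conquer algorithm (sort by x, recurse on halves, check the dividing strip) achieves O(n log n).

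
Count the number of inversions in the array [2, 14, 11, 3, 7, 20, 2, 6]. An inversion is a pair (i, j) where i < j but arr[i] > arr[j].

Finding inversions in [2, 14, 11, 3, 7, 20, 2, 6]:

(1, 2): arr[1]=14 > arr[2]=11
(1, 3): arr[1]=14 > arr[3]=3
(1, 4): arr[1]=14 > arr[4]=7
(1, 6): arr[1]=14 > arr[6]=2
(1, 7): arr[1]=14 > arr[7]=6
(2, 3): arr[2]=11 > arr[3]=3
(2, 4): arr[2]=11 > arr[4]=7
(2, 6): arr[2]=11 > arr[6]=2
(2, 7): arr[2]=11 > arr[7]=6
(3, 6): arr[3]=3 > arr[6]=2
(4, 6): arr[4]=7 > arr[6]=2
(4, 7): arr[4]=7 > arr[7]=6
(5, 6): arr[5]=20 > arr[6]=2
(5, 7): arr[5]=20 > arr[7]=6

Total inversions: 14

The array has 14 inversion(s): (1,2), (1,3), (1,4), (1,6), (1,7), (2,3), (2,4), (2,6), (2,7), (3,6), (4,6), (4,7), (5,6), (5,7). Each pair (i,j) satisfies i < j and arr[i] > arr[j].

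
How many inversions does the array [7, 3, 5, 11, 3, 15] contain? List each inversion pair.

Finding inversions in [7, 3, 5, 11, 3, 15]:

(0, 1): arr[0]=7 > arr[1]=3
(0, 2): arr[0]=7 > arr[2]=5
(0, 4): arr[0]=7 > arr[4]=3
(2, 4): arr[2]=5 > arr[4]=3
(3, 4): arr[3]=11 > arr[4]=3

Total inversions: 5

The array has 5 inversion(s): (0,1), (0,2), (0,4), (2,4), (3,4). Each pair (i,j) satisfies i < j and arr[i] > arr[j].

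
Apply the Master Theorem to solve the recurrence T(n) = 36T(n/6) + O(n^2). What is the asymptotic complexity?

Master Theorem for T(n) = 36T(n/6) + O(n^2):

a = 36, b = 6, c = 2
log_b(a) = log_6(36) = 2.0000

Case 2: c = 2 = log_6(36) = 2.0000
T(n) = O(n^2 log n) = O(n^2 log n)

For T(n) = 36T(n/6) + O(n^2): log_6(36) = 2.0000. This is Case 2 of the Master Theorem (c = log_b(a), equal work at all levels), giving O(n^2 log n).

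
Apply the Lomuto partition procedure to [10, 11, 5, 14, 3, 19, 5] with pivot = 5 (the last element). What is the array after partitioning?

Lomuto partition with pivot = 5:

Initial array: [10, 11, 5, 14, 3, 19, 5]

arr[0]=10 > 5: no swap
arr[1]=11 > 5: no swap
arr[2]=5 <= 5: swap with position 0, array becomes [5, 11, 10, 14, 3, 19, 5]
arr[3]=14 > 5: no swap
arr[4]=3 <= 5: swap with position 1, array becomes [5, 3, 10, 14, 11, 19, 5]
arr[5]=19 > 5: no swap

Place pivot at position 2: [5, 3, 5, 14, 11, 19, 10]
Pivot position: 2

After partitioning with pivot 5, the array becomes [5, 3, 5, 14, 11, 19, 10]. The pivot is placed at index 2. All elements to the left of the pivot are <= 5, and all elements to the right are > 5.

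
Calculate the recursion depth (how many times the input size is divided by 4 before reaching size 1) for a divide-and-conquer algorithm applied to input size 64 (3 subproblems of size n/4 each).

For divide and conquer with division factor 4:

Problem sizes at each level:
Level 0: 64
Level 1: 16
Level 2: 4
Level 3: 1

The root is level 0 and the size-1 base case is level 3 (the tree spans levels 0 through 3, i.e. 4 levels counting the root), so the depth is the number of divisions: log_4(64) = 3

The recursion tree depth is log_4(64) = 3. At each level, the problem size is divided by 4, so it takes 3 divisions to reduce to a base case of size 1. The algorithm makes 3 recursive calls at each level.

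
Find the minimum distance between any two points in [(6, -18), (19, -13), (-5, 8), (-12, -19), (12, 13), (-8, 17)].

Computing all pairwise distances among 6 points:

d((6, -18), (19, -13)) = 13.9284
d((6, -18), (-5, 8)) = 28.2312
d((6, -18), (-12, -19)) = 18.0278
d((6, -18), (12, 13)) = 31.5753
d((6, -18), (-8, 17)) = 37.6962
d((19, -13), (-5, 8)) = 31.8904
d((19, -13), (-12, -19)) = 31.5753
d((19, -13), (12, 13)) = 26.9258
d((19, -13), (-8, 17)) = 40.3609
d((-5, 8), (-12, -19)) = 27.8927
d((-5, 8), (12, 13)) = 17.72
d((-5, 8), (-8, 17)) = 9.4868 <-- minimum
d((-12, -19), (12, 13)) = 40.0
d((-12, -19), (-8, 17)) = 36.2215
d((12, 13), (-8, 17)) = 20.3961

Closest pair: (-5, 8) and (-8, 17) with distance 9.4868

The closest pair is (-5, 8) and (-8, 17) with Euclidean distance 9.4868. For 6 points, brute-force pairwise comparison is shown above. For large n, the divide-and-conquer algorithm (sort by x, recurse on halves, check the dividing strip) achieves O(n log n).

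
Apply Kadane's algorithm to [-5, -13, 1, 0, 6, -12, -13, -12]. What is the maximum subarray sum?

Using Kadane's algorithm on [-5, -13, 1, 0, 6, -12, -13, -12]:

Scanning through the array:
Position 1 (value -13): max_ending_here = -13, max_so_far = -5
Position 2 (value 1): max_ending_here = 1, max_so_far = 1
Position 3 (value 0): max_ending_here = 1, max_so_far = 1
Position 4 (value 6): max_ending_here = 7, max_so_far = 7
Position 5 (value -12): max_ending_here = -5, max_so_far = 7
Position 6 (value -13): max_ending_here = -13, max_so_far = 7
Position 7 (value -12): max_ending_here = -12, max_so_far = 7

Maximum subarray: [1, 0, 6]
Maximum sum: 7

The maximum subarray is [1, 0, 6] with sum 7. This subarray runs from index 2 to index 4.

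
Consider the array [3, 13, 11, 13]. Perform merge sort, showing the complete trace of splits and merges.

Merge sort trace:

Split: [3, 13, 11, 13] -> [3, 13] and [11, 13]
  Split: [3, 13] -> [3] and [13]
  Merge: [3] + [13] -> [3, 13]
  Split: [11, 13] -> [11] and [13]
  Merge: [11] + [13] -> [11, 13]
Merge: [3, 13] + [11, 13] -> [3, 11, 13, 13]

Final sorted array: [3, 11, 13, 13]

The merge sort proceeds by recursively splitting the array and merging sorted halves.
After all merges, the sorted array is [3, 11, 13, 13].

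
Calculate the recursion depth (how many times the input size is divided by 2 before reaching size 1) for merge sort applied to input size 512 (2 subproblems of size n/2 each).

For divide and conquer with division factor 2:

Problem sizes at each level:
Level 0: 512
Level 1: 256
Level 2: 128
Level 3: 64
Level 4: 32
Level 5: 16
Level 6: 8
Level 7: 4
Level 8: 2
Level 9: 1

The root is level 0 and the size-1 base case is level 9 (the tree spans levels 0 through 9, i.e. 10 levels counting the root), so the depth is the number of divisions: log_2(512) = 9

The recursion tree depth is log_2(512) = 9. At each level, the problem size is divided by 2, so it takes 9 divisions to reduce to a base case of size 1. The algorithm makes 2 recursive calls at each level.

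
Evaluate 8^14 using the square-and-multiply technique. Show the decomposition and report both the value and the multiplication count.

Computing 8^14 by squaring (build up from 8^1; each line after the first costs one multiplication):

8^1 = 8
8^2 = (8^1)^2 = 8^2 = 64
8^3 = 8 * 8^2 = 8 * 64 = 512
8^6 = (8^3)^2 = 512^2 = 262144
8^7 = 8 * 8^6 = 8 * 262144 = 2097152
8^14 = (8^7)^2 = 2097152^2 = 4398046511104

Result: 4398046511104
Multiplications needed: 5 (5 lines after 8^1)

8^14 = 4398046511104. Using exponentiation by squaring, this requires 5 multiplications. The key idea: if the exponent is even, square the half-power; if odd, multiply by the base once.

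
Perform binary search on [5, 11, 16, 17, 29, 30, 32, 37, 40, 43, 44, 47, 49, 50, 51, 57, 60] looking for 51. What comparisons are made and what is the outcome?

Binary search for 51 in [5, 11, 16, 17, 29, 30, 32, 37, 40, 43, 44, 47, 49, 50, 51, 57, 60]:

lo=0, hi=16, mid=8, arr[mid]=40 -> 40 < 51, search right half
lo=9, hi=16, mid=12, arr[mid]=49 -> 49 < 51, search right half
lo=13, hi=16, mid=14, arr[mid]=51 -> Found target at index 14!

Binary search finds 51 at index 14 after 3 comparisons. The search repeatedly halves the search space by comparing with the middle element.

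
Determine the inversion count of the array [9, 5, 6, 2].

Finding inversions in [9, 5, 6, 2]:

(0, 1): arr[0]=9 > arr[1]=5
(0, 2): arr[0]=9 > arr[2]=6
(0, 3): arr[0]=9 > arr[3]=2
(1, 3): arr[1]=5 > arr[3]=2
(2, 3): arr[2]=6 > arr[3]=2

Total inversions: 5

The array has 5 inversion(s): (0,1), (0,2), (0,3), (1,3), (2,3). Each pair (i,j) satisfies i < j and arr[i] > arr[j].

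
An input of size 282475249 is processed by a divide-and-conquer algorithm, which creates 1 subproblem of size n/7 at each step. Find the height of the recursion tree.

For divide and conquer with division factor 7:

Problem sizes at each level:
Level 0: 282475249
Level 1: 40353607
Level 2: 5764801
Level 3: 823543
Level 4: 117649
Level 5: 16807
Level 6: 2401
Level 7: 343
Level 8: 49
Level 9: 7
Level 10: 1

The root is level 0 and the size-1 base case is level 10 (the tree spans levels 0 through 10, i.e. 11 levels counting the root), so the depth is the number of divisions: log_7(282475249) = 10

The recursion tree depth is log_7(282475249) = 10. At each level, the problem size is divided by 7, so it takes 10 divisions to reduce to a base case of size 1. The algorithm makes 1 recursive call at each level.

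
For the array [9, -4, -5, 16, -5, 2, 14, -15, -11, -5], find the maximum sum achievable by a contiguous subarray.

Using Kadane's algorithm on [9, -4, -5, 16, -5, 2, 14, -15, -11, -5]:

Scanning through the array:
Position 1 (value -4): max_ending_here = 5, max_so_far = 9
Position 2 (value -5): max_ending_here = 0, max_so_far = 9
Position 3 (value 16): max_ending_here = 16, max_so_far = 16
Position 4 (value -5): max_ending_here = 11, max_so_far = 16
Position 5 (value 2): max_ending_here = 13, max_so_far = 16
Position 6 (value 14): max_ending_here = 27, max_so_far = 27
Position 7 (value -15): max_ending_here = 12, max_so_far = 27
Position 8 (value -11): max_ending_here = 1, max_so_far = 27
Position 9 (value -5): max_ending_here = -4, max_so_far = 27

Maximum subarray: [9, -4, -5, 16, -5, 2, 14]
Maximum sum: 27

The maximum subarray is [9, -4, -5, 16, -5, 2, 14] with sum 27. This subarray runs from index 0 to index 6.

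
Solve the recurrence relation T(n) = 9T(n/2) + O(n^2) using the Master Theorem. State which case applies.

Master Theorem for T(n) = 9T(n/2) + O(n^2):

a = 9, b = 2, c = 2
log_b(a) = log_2(9) = 3.1699

Case 1: c = 2 < log_2(9) = 3.1699
T(n) = O(n^(log_2 9))

For T(n) = 9T(n/2) + O(n^2): log_2(9) = 3.1699. This is Case 1 of the Master Theorem (c < log_b(a), work dominated by leaves), giving O(n^(log_2 9)).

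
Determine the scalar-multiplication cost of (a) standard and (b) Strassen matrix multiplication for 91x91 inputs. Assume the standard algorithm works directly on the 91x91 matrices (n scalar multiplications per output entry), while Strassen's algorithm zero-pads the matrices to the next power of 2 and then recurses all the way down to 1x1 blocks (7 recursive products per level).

Matrix multiplication for 91x91 matrices:

Strassen's algorithm requires power-of-2 dimensions. Pad 91x91 to 128x128 (next power of 2).

Standard algorithm: 91^3 = 753571 multiplications
Strassen's algorithm: 7^(log2(128)) = 7^7 = 823543 multiplications
Difference: 753571 - 823543 = -69972 (Strassen uses MORE here due to padding overhead — for small or just-over-power-of-2 n, padding can outweigh the per-level savings)

Standard: 753571 multiplications (91^3). Strassen: 823543 multiplications (7^7, after padding to 128x128). Strassen reduces 8 recursive multiplications to 7 at each level.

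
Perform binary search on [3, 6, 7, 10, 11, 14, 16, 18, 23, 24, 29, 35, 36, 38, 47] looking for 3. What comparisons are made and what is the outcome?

Binary search for 3 in [3, 6, 7, 10, 11, 14, 16, 18, 23, 24, 29, 35, 36, 38, 47]:

lo=0, hi=14, mid=7, arr[mid]=18 -> 18 > 3, search left half
lo=0, hi=6, mid=3, arr[mid]=10 -> 10 > 3, search left half
lo=0, hi=2, mid=1, arr[mid]=6 -> 6 > 3, search left half
lo=0, hi=0, mid=0, arr[mid]=3 -> Found target at index 0!

Binary search finds 3 at index 0 after 4 comparisons. The search repeatedly halves the search space by comparing with the middle element.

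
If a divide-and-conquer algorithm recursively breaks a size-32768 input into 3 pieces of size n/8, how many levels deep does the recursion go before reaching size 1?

For divide and conquer with division factor 8:

Problem sizes at each level:
Level 0: 32768
Level 1: 4096
Level 2: 512
Level 3: 64
Level 4: 8
Level 5: 1

The root is level 0 and the size-1 base case is level 5 (the tree spans levels 0 through 5, i.e. 6 levels counting the root), so the depth is the number of divisions: log_8(32768) = 5

The recursion tree depth is log_8(32768) = 5. At each level, the problem size is divided by 8, so it takes 5 divisions to reduce to a base case of size 1. The algorithm makes 3 recursive calls at each level.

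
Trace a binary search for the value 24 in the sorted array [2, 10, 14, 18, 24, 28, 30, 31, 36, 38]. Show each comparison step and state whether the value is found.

Binary search for 24 in [2, 10, 14, 18, 24, 28, 30, 31, 36, 38]:

lo=0, hi=9, mid=4, arr[mid]=24 -> Found target at index 4!

Binary search finds 24 at index 4 after 1 comparisons. The search repeatedly halves the search space by comparing with the middle element.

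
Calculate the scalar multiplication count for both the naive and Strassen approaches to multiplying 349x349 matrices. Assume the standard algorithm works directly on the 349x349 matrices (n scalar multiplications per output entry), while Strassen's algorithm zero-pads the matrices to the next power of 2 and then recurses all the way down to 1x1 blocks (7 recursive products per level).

Matrix multiplication for 349x349 matrices:

Strassen's algorithm requires power-of-2 dimensions. Pad 349x349 to 512x512 (next power of 2).

Standard algorithm: 349^3 = 42508549 multiplications
Strassen's algorithm: 7^(log2(512)) = 7^9 = 40353607 multiplications
Savings: 42508549 - 40353607 = 2154942 multiplications

Standard: 42508549 multiplications (349^3). Strassen: 40353607 multiplications (7^9, after padding to 512x512). Strassen reduces 8 recursive multiplications to 7 at each level.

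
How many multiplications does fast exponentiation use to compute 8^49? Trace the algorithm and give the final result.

Computing 8^49 by squaring (build up from 8^1; each line after the first costs one multiplication):

8^1 = 8
8^2 = (8^1)^2 = 8^2 = 64
8^3 = 8 * 8^2 = 8 * 64 = 512
8^6 = (8^3)^2 = 512^2 = 262144
8^12 = (8^6)^2 = 262144^2 = 68719476736
8^24 = (8^12)^2 = 68719476736^2 = 4722366482869645213696
8^48 = (8^24)^2 = 4722366482869645213696^2 = 22300745198530623141535718272648361505980416
8^49 = 8 * 8^48 = 8 * 22300745198530623141535718272648361505980416 = 178405961588244985132285746181186892047843328

Result: 178405961588244985132285746181186892047843328
Multiplications needed: 7 (7 lines after 8^1)

8^49 = 178405961588244985132285746181186892047843328. Using exponentiation by squaring, this requires 7 multiplications. The key idea: if the exponent is even, square the half-power; if odd, multiply by the base once.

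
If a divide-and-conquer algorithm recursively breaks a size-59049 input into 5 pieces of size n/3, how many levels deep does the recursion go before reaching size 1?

For divide and conquer with division factor 3:

Problem sizes at each level:
Level 0: 59049
Level 1: 19683
Level 2: 6561
Level 3: 2187
Level 4: 729
Level 5: 243
Level 6: 81
Level 7: 27
Level 8: 9
Level 9: 3
Level 10: 1

The root is level 0 and the size-1 base case is level 10 (the tree spans levels 0 through 10, i.e. 11 levels counting the root), so the depth is the number of divisions: log_3(59049) = 10

The recursion tree depth is log_3(59049) = 10. At each level, the problem size is divided by 3, so it takes 10 divisions to reduce to a base case of size 1. The algorithm makes 5 recursive calls at each level.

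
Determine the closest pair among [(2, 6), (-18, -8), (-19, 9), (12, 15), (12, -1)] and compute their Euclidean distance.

Computing all pairwise distances among 5 points:

d((2, 6), (-18, -8)) = 24.4131
d((2, 6), (-19, 9)) = 21.2132
d((2, 6), (12, 15)) = 13.4536
d((2, 6), (12, -1)) = 12.2066 <-- minimum
d((-18, -8), (-19, 9)) = 17.0294
d((-18, -8), (12, 15)) = 37.8021
d((-18, -8), (12, -1)) = 30.8058
d((-19, 9), (12, 15)) = 31.5753
d((-19, 9), (12, -1)) = 32.573
d((12, 15), (12, -1)) = 16.0

Closest pair: (2, 6) and (12, -1) with distance 12.2066

The closest pair is (2, 6) and (12, -1) with Euclidean distance 12.2066. For 5 points, brute-force pairwise comparison is shown above. For large n, the divide-and-conquer algorithm (sort by x, recurse on halves, check the dividing strip) achieves O(n log n).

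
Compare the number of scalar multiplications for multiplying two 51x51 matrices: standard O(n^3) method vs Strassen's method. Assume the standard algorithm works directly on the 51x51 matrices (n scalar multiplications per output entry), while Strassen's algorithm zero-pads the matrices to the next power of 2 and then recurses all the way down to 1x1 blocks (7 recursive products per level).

Matrix multiplication for 51x51 matrices:

Strassen's algorithm requires power-of-2 dimensions. Pad 51x51 to 64x64 (next power of 2).

Standard algorithm: 51^3 = 132651 multiplications
Strassen's algorithm: 7^(log2(64)) = 7^6 = 117649 multiplications
Savings: 132651 - 117649 = 15002 multiplications

Standard: 132651 multiplications (51^3). Strassen: 117649 multiplications (7^6, after padding to 64x64). Strassen reduces 8 recursive multiplications to 7 at each level.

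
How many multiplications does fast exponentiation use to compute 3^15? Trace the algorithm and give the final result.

Computing 3^15 by squaring (build up from 3^1; each line after the first costs one multiplication):

3^1 = 3
3^2 = (3^1)^2 = 3^2 = 9
3^3 = 3 * 3^2 = 3 * 9 = 27
3^6 = (3^3)^2 = 27^2 = 729
3^7 = 3 * 3^6 = 3 * 729 = 2187
3^14 = (3^7)^2 = 2187^2 = 4782969
3^15 = 3 * 3^14 = 3 * 4782969 = 14348907

Result: 14348907
Multiplications needed: 6 (6 lines after 3^1)

3^15 = 14348907. Using exponentiation by squaring, this requires 6 multiplications. The key idea: if the exponent is even, square the half-power; if odd, multiply by the base once.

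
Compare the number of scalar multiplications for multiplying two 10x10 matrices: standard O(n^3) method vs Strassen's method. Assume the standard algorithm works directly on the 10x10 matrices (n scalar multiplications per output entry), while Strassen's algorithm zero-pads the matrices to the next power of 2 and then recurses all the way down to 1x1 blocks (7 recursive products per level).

Matrix multiplication for 10x10 matrices:

Strassen's algorithm requires power-of-2 dimensions. Pad 10x10 to 16x16 (next power of 2).

Standard algorithm: 10^3 = 1000 multiplications
Strassen's algorithm: 7^(log2(16)) = 7^4 = 2401 multiplications
Difference: 1000 - 2401 = -1401 (Strassen uses MORE here due to padding overhead — for small or just-over-power-of-2 n, padding can outweigh the per-level savings)

Standard: 1000 multiplications (10^3). Strassen: 2401 multiplications (7^4, after padding to 16x16). Strassen reduces 8 recursive multiplications to 7 at each level.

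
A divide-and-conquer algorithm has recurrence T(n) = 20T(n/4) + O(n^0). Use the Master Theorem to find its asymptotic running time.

Master Theorem for T(n) = 20T(n/4) + O(n^0):

a = 20, b = 4, c = 0
log_b(a) = log_4(20) = 2.1610

Case 1: c = 0 < log_4(20) = 2.1610
T(n) = O(n^(log_4 20))

For T(n) = 20T(n/4) + O(n^0): log_4(20) = 2.1610. This is Case 1 of the Master Theorem (c < log_b(a), work dominated by leaves), giving O(n^(log_4 20)).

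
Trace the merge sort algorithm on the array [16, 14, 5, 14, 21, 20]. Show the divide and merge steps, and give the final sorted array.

Merge sort trace:

Split: [16, 14, 5, 14, 21, 20] -> [16, 14, 5] and [14, 21, 20]
  Split: [16, 14, 5] -> [16] and [14, 5]
    Split: [14, 5] -> [14] and [5]
    Merge: [14] + [5] -> [5, 14]
  Merge: [16] + [5, 14] -> [5, 14, 16]
  Split: [14, 21, 20] -> [14] and [21, 20]
    Split: [21, 20] -> [21] and [20]
    Merge: [21] + [20] -> [20, 21]
  Merge: [14] + [20, 21] -> [14, 20, 21]
Merge: [5, 14, 16] + [14, 20, 21] -> [5, 14, 14, 16, 20, 21]

Final sorted array: [5, 14, 14, 16, 20, 21]

The merge sort proceeds by recursively splitting the array and merging sorted halves.
After all merges, the sorted array is [5, 14, 14, 16, 20, 21].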